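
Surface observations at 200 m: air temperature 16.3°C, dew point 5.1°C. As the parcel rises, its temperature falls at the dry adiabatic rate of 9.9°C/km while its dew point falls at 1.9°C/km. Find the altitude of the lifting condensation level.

1600 m

T and T_d converge at 9.9 − 1.9 = 8°C per km
Height above start = (16.3 − 5.1) / 8 = 1.4 km
LCL altitude = 200 m + 1400 m = 1600 m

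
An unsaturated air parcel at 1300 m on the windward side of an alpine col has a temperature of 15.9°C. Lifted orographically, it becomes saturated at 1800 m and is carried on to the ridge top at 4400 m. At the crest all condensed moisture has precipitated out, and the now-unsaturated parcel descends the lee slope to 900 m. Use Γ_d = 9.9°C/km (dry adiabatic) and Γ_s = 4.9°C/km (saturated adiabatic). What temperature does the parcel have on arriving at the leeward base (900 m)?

1300 → 1800 m (dry, 9.9°C/km): ΔT = -9.9 × 0.5 = -4.95°C → T = 10.95°C
1800 → 4400 m (saturated, 4.9°C/km): ΔT = -4.9 × 2.6 = -12.74°C → T = -1.79°C
4400 → 900 m (dry descent, 9.9°C/km): ΔT = +9.9 × 3.5 = +34.65°C → T = 32.86°C

32.86°C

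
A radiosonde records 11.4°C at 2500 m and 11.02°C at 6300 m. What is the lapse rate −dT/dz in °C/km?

Γ = −ΔT/Δz = (11.4 − 11.02) / (6300 − 2500) m
  = 0.38°C / 3.8 km = 0.1°C/km

0.1°C/km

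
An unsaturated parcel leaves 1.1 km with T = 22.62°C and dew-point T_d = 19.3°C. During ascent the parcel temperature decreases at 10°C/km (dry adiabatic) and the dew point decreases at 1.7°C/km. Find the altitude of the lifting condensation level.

1.5 km

T and T_d converge at 10 − 1.7 = 8.3°C per km
Height above start = (22.62 − 19.3) / 8.3 = 0.4 km
LCL altitude = 1100 m + 400 m = 1500 m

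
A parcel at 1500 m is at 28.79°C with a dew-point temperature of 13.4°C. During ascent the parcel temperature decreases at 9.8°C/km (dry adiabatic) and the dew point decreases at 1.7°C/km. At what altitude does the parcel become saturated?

T and T_d converge at 9.8 − 1.7 = 8.1°C per km
Height above start = (28.79 − 13.4) / 8.1 = 1.9 km
LCL altitude = 1500 m + 1900 m = 3400 m

3400 m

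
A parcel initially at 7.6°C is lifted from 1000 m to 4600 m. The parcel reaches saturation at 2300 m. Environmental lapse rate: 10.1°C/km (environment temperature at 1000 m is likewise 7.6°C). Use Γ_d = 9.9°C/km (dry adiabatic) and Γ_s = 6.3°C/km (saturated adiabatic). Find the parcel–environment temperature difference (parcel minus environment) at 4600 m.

Parcel:
  Dry to 2300 m: -9.9 × 1.3 km = -12.87°C, so T = -5.27°C.
  Saturated to 4600 m: -6.3 × 2.3 km = -14.49°C, so T = -19.76°C.
Environment:
  Environment to 4600 m: -10.1 × 3.6 km = -36.36°C, so T = -28.76°C.
T_parcel − T_env = -19.76 − (-28.76) = +9°C

+9°C (parcel warmer than environment)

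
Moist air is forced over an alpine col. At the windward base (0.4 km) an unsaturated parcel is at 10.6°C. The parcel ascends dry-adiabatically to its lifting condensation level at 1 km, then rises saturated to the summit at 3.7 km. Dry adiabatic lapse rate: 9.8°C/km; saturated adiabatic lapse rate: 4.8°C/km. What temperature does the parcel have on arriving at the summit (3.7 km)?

-8.24°C

400 → 1000 m (dry, 9.8°C/km): ΔT = -9.8 × 0.6 = -5.88°C → T = 4.72°C
1000 → 3700 m (saturated, 4.8°C/km): ΔT = -4.8 × 2.7 = -12.96°C → T = -8.24°C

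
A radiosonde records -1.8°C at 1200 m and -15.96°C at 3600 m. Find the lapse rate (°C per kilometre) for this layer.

5.9°C/km

Γ = −ΔT/Δz = (-1.8 − (-15.96)) / (3600 − 1200) m
  = 14.16°C / 2.4 km = 5.9°C/km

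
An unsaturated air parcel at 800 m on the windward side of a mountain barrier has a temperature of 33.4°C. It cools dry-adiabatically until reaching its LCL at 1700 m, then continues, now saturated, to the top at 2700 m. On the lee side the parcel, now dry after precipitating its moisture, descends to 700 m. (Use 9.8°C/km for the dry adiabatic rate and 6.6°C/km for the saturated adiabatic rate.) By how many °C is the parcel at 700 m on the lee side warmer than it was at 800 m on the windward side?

+4.18°C

800–1700 m, dry: Δz = 0.9 km ⇒ ΔT = -8.82°C; T = 24.58°C
1700–2700 m, saturated: Δz = 1 km ⇒ ΔT = -6.6°C; T = 17.98°C
2700–700 m, dry descent: Δz = 2 km ⇒ ΔT = +19.6°C; T = 37.58°C
Net change vs windward start: 37.58 − 33.4 = +4.18°C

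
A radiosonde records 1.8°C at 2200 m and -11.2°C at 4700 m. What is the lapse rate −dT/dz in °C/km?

Γ = −ΔT/Δz = (1.8 − (-11.2)) / (4700 − 2200) m
  = 13°C / 2.5 km = 5.2°C/km

5.2°C/km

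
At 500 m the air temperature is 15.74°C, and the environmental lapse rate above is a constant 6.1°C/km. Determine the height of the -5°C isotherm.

3900 m

Height above start = (15.74 − (-5)) / 6.1 = 3.4 km
Altitude = 500 m + 3400 m = 3900 m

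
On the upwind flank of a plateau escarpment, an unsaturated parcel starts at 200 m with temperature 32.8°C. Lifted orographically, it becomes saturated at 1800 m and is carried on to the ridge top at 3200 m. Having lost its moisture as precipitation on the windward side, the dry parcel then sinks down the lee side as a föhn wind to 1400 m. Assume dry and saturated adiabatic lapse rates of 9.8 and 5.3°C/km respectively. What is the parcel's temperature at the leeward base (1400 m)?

27.34°C

Dry to 1800 m: -9.8 × 1.6 km = -15.68°C, so T = 17.12°C.
Saturated to 3200 m: -5.3 × 1.4 km = -7.42°C, so T = 9.7°C.
Dry descent to 1400 m: +9.8 × 1.8 km = +17.64°C, so T = 27.34°C.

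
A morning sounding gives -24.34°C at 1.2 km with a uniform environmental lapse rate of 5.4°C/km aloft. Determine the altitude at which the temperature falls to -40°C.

4.1 km

Height above start = (-24.34 − (-40)) / 5.4 = 2.9 km
Altitude = 1200 m + 2900 m = 4100 m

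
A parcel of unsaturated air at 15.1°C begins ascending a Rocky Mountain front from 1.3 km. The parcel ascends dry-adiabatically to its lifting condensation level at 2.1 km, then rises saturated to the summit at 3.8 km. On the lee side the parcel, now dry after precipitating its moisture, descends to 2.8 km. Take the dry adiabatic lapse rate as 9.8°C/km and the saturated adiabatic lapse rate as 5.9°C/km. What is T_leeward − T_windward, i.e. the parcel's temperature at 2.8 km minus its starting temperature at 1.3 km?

Dry to 2100 m: -9.8 × 0.8 km = -7.84°C, so T = 7.26°C.
Saturated to 3800 m: -5.9 × 1.7 km = -10.03°C, so T = -2.77°C.
Dry descent to 2800 m: +9.8 × 1 km = +9.8°C, so T = 7.03°C.
Net change vs windward start: 7.03 − 15.1 = -8.07°C

-8.07°C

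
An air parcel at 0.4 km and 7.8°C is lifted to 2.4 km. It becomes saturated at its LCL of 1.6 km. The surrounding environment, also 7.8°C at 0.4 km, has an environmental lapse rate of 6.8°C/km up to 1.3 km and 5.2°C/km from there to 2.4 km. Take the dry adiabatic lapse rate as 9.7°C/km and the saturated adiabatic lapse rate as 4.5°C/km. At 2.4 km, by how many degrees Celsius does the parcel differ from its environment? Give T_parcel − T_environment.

Parcel:
  From 400 m to 1600 m (dry): cools by 9.7 × 1.2 = 11.64°C, giving -3.84°C.
  From 1600 m to 2400 m (saturated): cools by 4.5 × 0.8 = 3.6°C, giving -7.44°C.
Environment:
  From 400 m to 1300 m (environment, lower layer): cools by 6.8 × 0.9 = 6.12°C, giving 1.68°C.
  From 1300 m to 2400 m (environment, upper layer): cools by 5.2 × 1.1 = 5.72°C, giving -4.04°C.
T_parcel − T_env = -7.44 − (-4.04) = -3.4°C

-3.4°C (parcel cooler than environment)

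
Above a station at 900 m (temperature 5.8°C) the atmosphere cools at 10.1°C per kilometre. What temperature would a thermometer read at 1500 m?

-0.26°C

From 900 m to 1500 m (environmental): cools by 10.1 × 0.6 = 6.06°C, giving -0.26°C.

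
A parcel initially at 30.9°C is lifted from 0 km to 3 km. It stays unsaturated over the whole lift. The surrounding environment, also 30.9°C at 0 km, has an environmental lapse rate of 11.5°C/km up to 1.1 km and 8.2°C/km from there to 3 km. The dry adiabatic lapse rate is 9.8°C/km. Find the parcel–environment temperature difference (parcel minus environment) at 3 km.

-1.17°C (parcel cooler than environment)

Parcel:
  0 → 3000 m (dry, 9.8°C/km): ΔT = -9.8 × 3 = -29.4°C → T = 1.5°C
Environment:
  0 → 1100 m (environment, lower layer, 11.5°C/km): ΔT = -11.5 × 1.1 = -12.65°C → T = 18.25°C
  1100 → 3000 m (environment, upper layer, 8.2°C/km): ΔT = -8.2 × 1.9 = -15.58°C → T = 2.67°C
T_parcel − T_env = 1.5 − 2.67 = -1.17°C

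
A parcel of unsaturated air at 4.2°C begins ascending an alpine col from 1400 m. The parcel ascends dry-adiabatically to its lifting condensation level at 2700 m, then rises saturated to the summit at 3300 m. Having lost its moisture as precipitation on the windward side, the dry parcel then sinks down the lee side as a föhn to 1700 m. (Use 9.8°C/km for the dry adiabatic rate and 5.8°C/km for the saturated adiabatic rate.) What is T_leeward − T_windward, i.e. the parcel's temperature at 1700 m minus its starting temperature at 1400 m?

-0.54°C

Dry to 2700 m: -9.8 × 1.3 km = -12.74°C, so T = -8.54°C.
Saturated to 3300 m: -5.8 × 0.6 km = -3.48°C, so T = -12.02°C.
Dry descent to 1700 m: +9.8 × 1.6 km = +15.68°C, so T = 3.66°C.
Net change vs windward start: 3.66 − 4.2 = -0.54°C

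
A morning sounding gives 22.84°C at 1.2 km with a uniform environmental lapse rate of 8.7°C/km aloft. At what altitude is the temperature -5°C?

Height above start = (22.84 − (-5)) / 8.7 = 3.2 km
Altitude = 1200 m + 3200 m = 4400 m

4.4 km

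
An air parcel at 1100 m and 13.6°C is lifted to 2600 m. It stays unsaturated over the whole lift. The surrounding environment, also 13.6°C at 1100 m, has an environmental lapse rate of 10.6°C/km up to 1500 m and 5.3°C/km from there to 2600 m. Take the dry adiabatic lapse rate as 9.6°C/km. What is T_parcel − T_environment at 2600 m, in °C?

Parcel:
  Dry to 2600 m: -9.6 × 1.5 km = -14.4°C, so T = -0.8°C.
Environment:
  Environment, lower layer to 1500 m: -10.6 × 0.4 km = -4.24°C, so T = 9.36°C.
  Environment, upper layer to 2600 m: -5.3 × 1.1 km = -5.83°C, so T = 3.53°C.
T_parcel − T_env = -0.8 − 3.53 = -4.33°C

-4.33°C (parcel cooler than environment)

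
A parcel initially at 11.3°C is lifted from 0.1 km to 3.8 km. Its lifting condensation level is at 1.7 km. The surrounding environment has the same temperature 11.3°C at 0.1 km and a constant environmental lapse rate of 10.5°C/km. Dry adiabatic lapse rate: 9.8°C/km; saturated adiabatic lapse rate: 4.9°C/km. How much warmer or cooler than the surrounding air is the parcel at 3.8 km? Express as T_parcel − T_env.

Parcel:
  100 → 1700 m (dry, 9.8°C/km): ΔT = -9.8 × 1.6 = -15.68°C → T = -4.38°C
  1700 → 3800 m (saturated, 4.9°C/km): ΔT = -4.9 × 2.1 = -10.29°C → T = -14.67°C
Environment:
  100 → 3800 m (environment, 10.5°C/km): ΔT = -10.5 × 3.7 = -38.85°C → T = -27.55°C
T_parcel − T_env = -14.67 − (-27.55) = +12.88°C

+12.88°C (parcel warmer than environment)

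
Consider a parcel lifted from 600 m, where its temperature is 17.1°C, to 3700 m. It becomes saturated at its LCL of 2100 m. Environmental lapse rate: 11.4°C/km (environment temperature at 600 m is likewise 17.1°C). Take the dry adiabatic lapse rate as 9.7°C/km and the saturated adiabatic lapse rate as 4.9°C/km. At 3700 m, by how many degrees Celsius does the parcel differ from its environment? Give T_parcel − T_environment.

Parcel:
  600 → 2100 m (dry, 9.7°C/km): ΔT = -9.7 × 1.5 = -14.55°C → T = 2.55°C
  2100 → 3700 m (saturated, 4.9°C/km): ΔT = -4.9 × 1.6 = -7.84°C → T = -5.29°C
Environment:
  600 → 3700 m (environment, 11.4°C/km): ΔT = -11.4 × 3.1 = -35.34°C → T = -18.24°C
T_parcel − T_env = -5.29 − (-18.24) = +12.95°C

+12.95°C (parcel warmer than environment)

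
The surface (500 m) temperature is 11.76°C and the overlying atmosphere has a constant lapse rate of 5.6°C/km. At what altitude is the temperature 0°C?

Height above start = (11.76 − 0) / 5.6 = 2.1 km
Altitude = 500 m + 2100 m = 2600 m

2600 m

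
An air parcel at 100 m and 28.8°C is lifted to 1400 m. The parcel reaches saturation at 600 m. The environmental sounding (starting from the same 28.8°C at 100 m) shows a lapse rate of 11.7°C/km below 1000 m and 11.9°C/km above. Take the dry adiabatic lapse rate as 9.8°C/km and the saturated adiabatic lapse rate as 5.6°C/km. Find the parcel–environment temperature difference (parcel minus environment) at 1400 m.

+5.91°C (parcel warmer than environment)

Parcel:
  From 100 m to 600 m (dry): cools by 9.8 × 0.5 = 4.9°C, giving 23.9°C.
  From 600 m to 1400 m (saturated): cools by 5.6 × 0.8 = 4.48°C, giving 19.42°C.
Environment:
  From 100 m to 1000 m (environment, lower layer): cools by 11.7 × 0.9 = 10.53°C, giving 18.27°C.
  From 1000 m to 1400 m (environment, upper layer): cools by 11.9 × 0.4 = 4.76°C, giving 13.51°C.
T_parcel − T_env = 19.42 − 13.51 = +5.91°C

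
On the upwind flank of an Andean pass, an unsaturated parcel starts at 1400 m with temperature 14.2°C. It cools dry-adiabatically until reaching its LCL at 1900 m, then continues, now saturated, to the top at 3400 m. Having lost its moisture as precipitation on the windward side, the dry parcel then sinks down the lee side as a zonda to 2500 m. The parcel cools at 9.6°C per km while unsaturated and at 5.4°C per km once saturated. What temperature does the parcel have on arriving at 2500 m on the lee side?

1400 → 1900 m (dry, 9.6°C/km): ΔT = -9.6 × 0.5 = -4.8°C → T = 9.4°C
1900 → 3400 m (saturated, 5.4°C/km): ΔT = -5.4 × 1.5 = -8.1°C → T = 1.3°C
3400 → 2500 m (dry descent, 9.6°C/km): ΔT = +9.6 × 0.9 = +8.64°C → T = 9.94°C

9.94°C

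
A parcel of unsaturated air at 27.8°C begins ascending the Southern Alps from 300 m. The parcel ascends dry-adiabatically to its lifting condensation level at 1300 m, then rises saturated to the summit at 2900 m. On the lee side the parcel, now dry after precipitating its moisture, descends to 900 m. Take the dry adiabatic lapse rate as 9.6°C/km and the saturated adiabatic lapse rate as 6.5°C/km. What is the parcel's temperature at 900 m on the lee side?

27°C

300 → 1300 m (dry, 9.6°C/km): ΔT = -9.6 × 1 = -9.6°C → T = 18.2°C
1300 → 2900 m (saturated, 6.5°C/km): ΔT = -6.5 × 1.6 = -10.4°C → T = 7.8°C
2900 → 900 m (dry descent, 9.6°C/km): ΔT = +9.6 × 2 = +19.2°C → T = 27°C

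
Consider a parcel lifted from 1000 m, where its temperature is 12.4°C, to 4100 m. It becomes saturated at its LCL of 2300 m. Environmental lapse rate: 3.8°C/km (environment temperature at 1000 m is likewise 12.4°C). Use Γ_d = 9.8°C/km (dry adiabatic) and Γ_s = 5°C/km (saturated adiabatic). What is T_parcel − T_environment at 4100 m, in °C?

Parcel:
  Dry to 2300 m: -9.8 × 1.3 km = -12.74°C, so T = -0.34°C.
  Saturated to 4100 m: -5 × 1.8 km = -9°C, so T = -9.34°C.
Environment:
  Environment to 4100 m: -3.8 × 3.1 km = -11.78°C, so T = 0.62°C.
T_parcel − T_env = -9.34 − 0.62 = -9.96°C

-9.96°C (parcel cooler than environment)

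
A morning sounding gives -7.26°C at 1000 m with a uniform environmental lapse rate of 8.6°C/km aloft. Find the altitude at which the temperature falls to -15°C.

Height above start = (-7.26 − (-15)) / 8.6 = 0.9 km
Altitude = 1000 m + 900 m = 1900 m

1900 m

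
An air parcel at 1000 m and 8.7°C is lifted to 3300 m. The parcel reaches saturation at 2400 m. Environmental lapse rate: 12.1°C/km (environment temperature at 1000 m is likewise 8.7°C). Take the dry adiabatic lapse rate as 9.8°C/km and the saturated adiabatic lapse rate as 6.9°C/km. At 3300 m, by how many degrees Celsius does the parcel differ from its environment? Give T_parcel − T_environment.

Parcel:
  1000 → 2400 m (dry, 9.8°C/km): ΔT = -9.8 × 1.4 = -13.72°C → T = -5.02°C
  2400 → 3300 m (saturated, 6.9°C/km): ΔT = -6.9 × 0.9 = -6.21°C → T = -11.23°C
Environment:
  1000 → 3300 m (environment, 12.1°C/km): ΔT = -12.1 × 2.3 = -27.83°C → T = -19.13°C
T_parcel − T_env = -11.23 − (-19.13) = +7.9°C

+7.9°C (parcel warmer than environment)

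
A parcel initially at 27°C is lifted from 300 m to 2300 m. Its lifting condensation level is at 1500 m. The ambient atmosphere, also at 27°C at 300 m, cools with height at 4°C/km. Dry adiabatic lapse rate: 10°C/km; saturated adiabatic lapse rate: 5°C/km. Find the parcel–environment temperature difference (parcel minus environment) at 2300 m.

Parcel:
  300–1500 m, dry: Δz = 1.2 km ⇒ ΔT = -12°C; T = 15°C
  1500–2300 m, saturated: Δz = 0.8 km ⇒ ΔT = -4°C; T = 11°C
Environment:
  300–2300 m, environment: Δz = 2 km ⇒ ΔT = -8°C; T = 19°C
T_parcel − T_env = 11 − 19 = -8°C

-8°C (parcel cooler than environment)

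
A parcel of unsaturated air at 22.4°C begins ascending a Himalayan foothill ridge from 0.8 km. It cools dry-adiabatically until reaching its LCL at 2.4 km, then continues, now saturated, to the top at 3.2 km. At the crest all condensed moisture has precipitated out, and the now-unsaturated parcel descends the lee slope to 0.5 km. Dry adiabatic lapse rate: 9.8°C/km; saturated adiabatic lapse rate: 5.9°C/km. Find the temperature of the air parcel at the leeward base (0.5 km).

28.46°C

Dry to 2400 m: -9.8 × 1.6 km = -15.68°C, so T = 6.72°C.
Saturated to 3200 m: -5.9 × 0.8 km = -4.72°C, so T = 2°C.
Dry descent to 500 m: +9.8 × 2.7 km = +26.46°C, so T = 28.46°C.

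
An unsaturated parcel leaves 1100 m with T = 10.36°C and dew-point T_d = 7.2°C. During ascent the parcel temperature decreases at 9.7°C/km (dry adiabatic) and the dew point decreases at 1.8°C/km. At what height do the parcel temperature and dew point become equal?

T and T_d converge at 9.7 − 1.8 = 7.9°C per km
Height above start = (10.36 − 7.2) / 7.9 = 0.4 km
LCL altitude = 1100 m + 400 m = 1500 m

1500 m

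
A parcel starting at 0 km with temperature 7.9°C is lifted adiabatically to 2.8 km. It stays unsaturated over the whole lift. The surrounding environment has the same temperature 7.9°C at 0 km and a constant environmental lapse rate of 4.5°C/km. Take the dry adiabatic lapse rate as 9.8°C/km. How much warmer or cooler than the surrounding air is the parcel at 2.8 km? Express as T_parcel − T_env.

Parcel:
  0 → 2800 m (dry, 9.8°C/km): ΔT = -9.8 × 2.8 = -27.44°C → T = -19.54°C
Environment:
  0 → 2800 m (environment, 4.5°C/km): ΔT = -4.5 × 2.8 = -12.6°C → T = -4.7°C
T_parcel − T_env = -19.54 − (-4.7) = -14.84°C

-14.84°C (parcel cooler than environment)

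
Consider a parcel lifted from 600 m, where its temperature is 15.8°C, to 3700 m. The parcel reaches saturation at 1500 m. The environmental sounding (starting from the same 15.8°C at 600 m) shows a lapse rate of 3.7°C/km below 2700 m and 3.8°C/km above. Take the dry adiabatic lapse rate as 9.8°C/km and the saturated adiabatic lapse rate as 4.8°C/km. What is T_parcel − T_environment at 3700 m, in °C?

-7.81°C (parcel cooler than environment)

Parcel:
  From 600 m to 1500 m (dry): cools by 9.8 × 0.9 = 8.82°C, giving 6.98°C.
  From 1500 m to 3700 m (saturated): cools by 4.8 × 2.2 = 10.56°C, giving -3.58°C.
Environment:
  From 600 m to 2700 m (environment, lower layer): cools by 3.7 × 2.1 = 7.77°C, giving 8.03°C.
  From 2700 m to 3700 m (environment, upper layer): cools by 3.8 × 1 = 3.8°C, giving 4.23°C.
T_parcel − T_env = -3.58 − 4.23 = -7.81°C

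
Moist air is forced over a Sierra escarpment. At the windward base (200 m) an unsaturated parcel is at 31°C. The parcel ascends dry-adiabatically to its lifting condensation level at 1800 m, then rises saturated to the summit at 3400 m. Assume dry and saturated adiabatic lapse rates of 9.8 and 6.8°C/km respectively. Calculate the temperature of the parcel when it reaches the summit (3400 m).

4.44°C

200 → 1800 m (dry, 9.8°C/km): ΔT = -9.8 × 1.6 = -15.68°C → T = 15.32°C
1800 → 3400 m (saturated, 6.8°C/km): ΔT = -6.8 × 1.6 = -10.88°C → T = 4.44°C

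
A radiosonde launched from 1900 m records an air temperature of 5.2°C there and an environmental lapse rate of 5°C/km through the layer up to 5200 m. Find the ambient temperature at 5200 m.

-11.3°C

Environmental to 5200 m: -5 × 3.3 km = -16.5°C, so T = -11.3°C.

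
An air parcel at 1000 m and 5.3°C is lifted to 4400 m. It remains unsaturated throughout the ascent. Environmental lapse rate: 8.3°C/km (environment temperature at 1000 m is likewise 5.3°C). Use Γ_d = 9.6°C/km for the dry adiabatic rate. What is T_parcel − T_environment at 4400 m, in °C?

Parcel:
  1000 → 4400 m (dry, 9.6°C/km): ΔT = -9.6 × 3.4 = -32.64°C → T = -27.34°C
Environment:
  1000 → 4400 m (environment, 8.3°C/km): ΔT = -8.3 × 3.4 = -28.22°C → T = -22.92°C
T_parcel − T_env = -27.34 − (-22.92) = -4.42°C

-4.42°C (parcel cooler than environment)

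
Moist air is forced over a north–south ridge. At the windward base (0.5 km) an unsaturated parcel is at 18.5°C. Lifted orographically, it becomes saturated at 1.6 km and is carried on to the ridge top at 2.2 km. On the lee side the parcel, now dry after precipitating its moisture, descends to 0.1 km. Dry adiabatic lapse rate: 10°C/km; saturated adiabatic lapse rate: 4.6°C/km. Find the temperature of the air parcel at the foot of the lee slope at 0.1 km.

500–1600 m, dry: Δz = 1.1 km ⇒ ΔT = -11°C; T = 7.5°C
1600–2200 m, saturated: Δz = 0.6 km ⇒ ΔT = -2.76°C; T = 4.74°C
2200–100 m, dry descent: Δz = 2.1 km ⇒ ΔT = +21°C; T = 25.74°C

25.74°C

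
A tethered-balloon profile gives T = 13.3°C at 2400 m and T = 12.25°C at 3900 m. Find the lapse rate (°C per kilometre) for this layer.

0.7°C/km

Γ = −ΔT/Δz = (13.3 − 12.25) / (3900 − 2400) m
  = 1.05°C / 1.5 km = 0.7°C/km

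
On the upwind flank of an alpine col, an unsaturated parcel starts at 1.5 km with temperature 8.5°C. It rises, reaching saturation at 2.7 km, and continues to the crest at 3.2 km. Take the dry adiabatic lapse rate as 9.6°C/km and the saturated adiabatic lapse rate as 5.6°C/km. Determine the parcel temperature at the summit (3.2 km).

-5.82°C

1500–2700 m, dry: Δz = 1.2 km ⇒ ΔT = -11.52°C; T = -3.02°C
2700–3200 m, saturated: Δz = 0.5 km ⇒ ΔT = -2.8°C; T = -5.82°C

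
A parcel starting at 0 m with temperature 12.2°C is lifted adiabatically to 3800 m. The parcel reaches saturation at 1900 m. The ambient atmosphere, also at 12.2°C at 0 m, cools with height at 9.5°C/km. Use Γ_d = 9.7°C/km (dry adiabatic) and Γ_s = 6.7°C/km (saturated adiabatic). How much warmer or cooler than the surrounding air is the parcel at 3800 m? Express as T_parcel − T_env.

+4.94°C (parcel warmer than environment)

Parcel:
  From 0 m to 1900 m (dry): cools by 9.7 × 1.9 = 18.43°C, giving -6.23°C.
  From 1900 m to 3800 m (saturated): cools by 6.7 × 1.9 = 12.73°C, giving -18.96°C.
Environment:
  From 0 m to 3800 m (environment): cools by 9.5 × 3.8 = 36.1°C, giving -23.9°C.
T_parcel − T_env = -18.96 − (-23.9) = +4.94°C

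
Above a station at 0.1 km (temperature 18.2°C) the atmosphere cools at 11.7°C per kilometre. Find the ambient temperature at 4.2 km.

From 100 m to 4200 m (environmental): cools by 11.7 × 4.1 = 47.97°C, giving -29.77°C.

-29.77°C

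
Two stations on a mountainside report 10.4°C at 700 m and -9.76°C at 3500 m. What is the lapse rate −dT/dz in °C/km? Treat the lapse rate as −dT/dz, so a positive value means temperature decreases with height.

Γ = −ΔT/Δz = (10.4 − (-9.76)) / (3500 − 700) m
  = 20.16°C / 2.8 km = 7.2°C/km

7.2°C/km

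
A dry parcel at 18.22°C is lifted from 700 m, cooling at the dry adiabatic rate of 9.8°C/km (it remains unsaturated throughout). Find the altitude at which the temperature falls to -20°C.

Height above start = (18.22 − (-20)) / 9.8 = 3.9 km
Altitude = 700 m + 3900 m = 4600 m

4600 m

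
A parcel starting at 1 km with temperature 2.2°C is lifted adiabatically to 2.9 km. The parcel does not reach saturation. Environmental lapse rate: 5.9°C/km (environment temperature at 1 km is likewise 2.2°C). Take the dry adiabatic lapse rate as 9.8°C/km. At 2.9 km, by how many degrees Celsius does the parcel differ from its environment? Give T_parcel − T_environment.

Parcel:
  Dry to 2900 m: -9.8 × 1.9 km = -18.62°C, so T = -16.42°C.
Environment:
  Environment to 2900 m: -5.9 × 1.9 km = -11.21°C, so T = -9.01°C.
T_parcel − T_env = -16.42 − (-9.01) = -7.41°C

-7.41°C (parcel cooler than environment)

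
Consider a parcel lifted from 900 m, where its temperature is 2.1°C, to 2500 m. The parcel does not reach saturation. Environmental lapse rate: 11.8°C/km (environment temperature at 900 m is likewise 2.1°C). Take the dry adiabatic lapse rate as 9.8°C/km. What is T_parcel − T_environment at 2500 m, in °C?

+3.2°C (parcel warmer than environment)

Parcel:
  900–2500 m, dry: Δz = 1.6 km ⇒ ΔT = -15.68°C; T = -13.58°C
Environment:
  900–2500 m, environment: Δz = 1.6 km ⇒ ΔT = -18.88°C; T = -16.78°C
T_parcel − T_env = -13.58 − (-16.78) = +3.2°C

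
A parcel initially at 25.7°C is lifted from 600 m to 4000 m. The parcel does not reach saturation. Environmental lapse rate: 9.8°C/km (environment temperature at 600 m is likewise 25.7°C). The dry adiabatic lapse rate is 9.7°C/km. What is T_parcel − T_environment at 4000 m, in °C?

Parcel:
  Dry to 4000 m: -9.7 × 3.4 km = -32.98°C, so T = -7.28°C.
Environment:
  Environment to 4000 m: -9.8 × 3.4 km = -33.32°C, so T = -7.62°C.
T_parcel − T_env = -7.28 − (-7.62) = +0.34°C

+0.34°C (parcel warmer than environment)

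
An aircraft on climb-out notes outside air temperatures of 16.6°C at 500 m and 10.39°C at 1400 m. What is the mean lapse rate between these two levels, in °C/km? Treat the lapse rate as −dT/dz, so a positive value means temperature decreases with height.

6.9°C/km

Γ = −ΔT/Δz = (16.6 − 10.39) / (1400 − 500) m
  = 6.21°C / 0.9 km = 6.9°C/km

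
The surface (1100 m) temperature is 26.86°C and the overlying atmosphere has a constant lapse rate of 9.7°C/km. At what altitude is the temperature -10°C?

4900 m

Height above start = (26.86 − (-10)) / 9.7 = 3.8 km
Altitude = 1100 m + 3800 m = 4900 m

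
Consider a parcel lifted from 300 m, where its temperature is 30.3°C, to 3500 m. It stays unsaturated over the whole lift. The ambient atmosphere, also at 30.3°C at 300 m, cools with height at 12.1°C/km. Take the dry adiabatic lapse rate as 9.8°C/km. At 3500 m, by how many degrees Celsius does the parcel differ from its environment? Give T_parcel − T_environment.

Parcel:
  300 → 3500 m (dry, 9.8°C/km): ΔT = -9.8 × 3.2 = -31.36°C → T = -1.06°C
Environment:
  300 → 3500 m (environment, 12.1°C/km): ΔT = -12.1 × 3.2 = -38.72°C → T = -8.42°C
T_parcel − T_env = -1.06 − (-8.42) = +7.36°C

+7.36°C (parcel warmer than environment)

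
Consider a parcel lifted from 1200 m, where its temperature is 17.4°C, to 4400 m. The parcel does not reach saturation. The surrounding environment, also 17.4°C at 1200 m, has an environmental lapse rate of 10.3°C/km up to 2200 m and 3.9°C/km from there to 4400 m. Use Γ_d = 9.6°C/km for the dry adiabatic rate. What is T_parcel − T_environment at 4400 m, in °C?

Parcel:
  1200 → 4400 m (dry, 9.6°C/km): ΔT = -9.6 × 3.2 = -30.72°C → T = -13.32°C
Environment:
  1200 → 2200 m (environment, lower layer, 10.3°C/km): ΔT = -10.3 × 1 = -10.3°C → T = 7.1°C
  2200 → 4400 m (environment, upper layer, 3.9°C/km): ΔT = -3.9 × 2.2 = -8.58°C → T = -1.48°C
T_parcel − T_env = -13.32 − (-1.48) = -11.84°C

-11.84°C (parcel cooler than environment)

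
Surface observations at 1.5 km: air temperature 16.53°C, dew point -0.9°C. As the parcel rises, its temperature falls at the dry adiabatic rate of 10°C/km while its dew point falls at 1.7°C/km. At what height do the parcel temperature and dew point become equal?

T and T_d converge at 10 − 1.7 = 8.3°C per km
Height above start = (16.53 − (-0.9)) / 8.3 = 2.1 km
LCL altitude = 1500 m + 2100 m = 3600 m

3.6 km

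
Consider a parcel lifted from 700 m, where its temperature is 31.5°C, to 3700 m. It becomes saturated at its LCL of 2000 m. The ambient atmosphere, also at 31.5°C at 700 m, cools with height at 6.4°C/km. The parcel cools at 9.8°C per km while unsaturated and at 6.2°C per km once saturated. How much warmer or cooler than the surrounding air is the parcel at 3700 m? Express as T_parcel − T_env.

Parcel:
  Dry to 2000 m: -9.8 × 1.3 km = -12.74°C, so T = 18.76°C.
  Saturated to 3700 m: -6.2 × 1.7 km = -10.54°C, so T = 8.22°C.
Environment:
  Environment to 3700 m: -6.4 × 3 km = -19.2°C, so T = 12.3°C.
T_parcel − T_env = 8.22 − 12.3 = -4.08°C

-4.08°C (parcel cooler than environment)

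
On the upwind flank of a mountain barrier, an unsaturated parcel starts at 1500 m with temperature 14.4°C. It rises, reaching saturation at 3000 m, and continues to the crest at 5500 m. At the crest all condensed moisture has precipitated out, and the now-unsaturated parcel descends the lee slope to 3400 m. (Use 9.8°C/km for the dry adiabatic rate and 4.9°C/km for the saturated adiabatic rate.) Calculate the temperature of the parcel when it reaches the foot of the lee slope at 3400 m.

8.03°C

From 1500 m to 3000 m (dry): cools by 9.8 × 1.5 = 14.7°C, giving -0.3°C.
From 3000 m to 5500 m (saturated): cools by 4.9 × 2.5 = 12.25°C, giving -12.55°C.
From 5500 m to 3400 m (dry descent): warms by 9.8 × 2.1 = 20.58°C, giving 8.03°C.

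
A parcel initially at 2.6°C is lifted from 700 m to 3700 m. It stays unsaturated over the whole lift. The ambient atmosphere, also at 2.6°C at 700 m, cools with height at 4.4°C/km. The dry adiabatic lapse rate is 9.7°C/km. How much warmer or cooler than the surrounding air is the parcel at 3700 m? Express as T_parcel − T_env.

-15.9°C (parcel cooler than environment)

Parcel:
  700–3700 m, dry: Δz = 3 km ⇒ ΔT = -29.1°C; T = -26.5°C
Environment:
  700–3700 m, environment: Δz = 3 km ⇒ ΔT = -13.2°C; T = -10.6°C
T_parcel − T_env = -26.5 − (-10.6) = -15.9°C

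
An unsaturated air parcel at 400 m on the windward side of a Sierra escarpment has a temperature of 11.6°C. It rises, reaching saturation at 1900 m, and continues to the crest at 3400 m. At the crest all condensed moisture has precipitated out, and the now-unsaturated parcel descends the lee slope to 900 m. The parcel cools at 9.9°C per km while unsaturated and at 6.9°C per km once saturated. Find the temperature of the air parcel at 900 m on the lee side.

11.15°C

400–1900 m, dry: Δz = 1.5 km ⇒ ΔT = -14.85°C; T = -3.25°C
1900–3400 m, saturated: Δz = 1.5 km ⇒ ΔT = -10.35°C; T = -13.6°C
3400–900 m, dry descent: Δz = 2.5 km ⇒ ΔT = +24.75°C; T = 11.15°C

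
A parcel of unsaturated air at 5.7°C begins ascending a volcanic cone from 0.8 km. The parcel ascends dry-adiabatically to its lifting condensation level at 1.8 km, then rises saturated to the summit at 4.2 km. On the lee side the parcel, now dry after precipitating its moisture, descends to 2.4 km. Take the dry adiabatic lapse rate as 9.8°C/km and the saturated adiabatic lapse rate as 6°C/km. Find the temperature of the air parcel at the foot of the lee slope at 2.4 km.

-0.86°C

800–1800 m, dry: Δz = 1 km ⇒ ΔT = -9.8°C; T = -4.1°C
1800–4200 m, saturated: Δz = 2.4 km ⇒ ΔT = -14.4°C; T = -18.5°C
4200–2400 m, dry descent: Δz = 1.8 km ⇒ ΔT = +17.64°C; T = -0.86°C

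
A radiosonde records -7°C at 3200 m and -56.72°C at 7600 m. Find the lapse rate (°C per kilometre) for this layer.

Γ = −ΔT/Δz = (-7 − (-56.72)) / (7600 − 3200) m
  = 49.72°C / 4.4 km = 11.3°C/km

11.3°C/km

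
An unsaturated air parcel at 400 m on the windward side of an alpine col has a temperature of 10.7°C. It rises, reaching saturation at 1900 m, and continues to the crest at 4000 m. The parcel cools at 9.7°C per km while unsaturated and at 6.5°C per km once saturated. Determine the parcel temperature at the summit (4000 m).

400–1900 m, dry: Δz = 1.5 km ⇒ ΔT = -14.55°C; T = -3.85°C
1900–4000 m, saturated: Δz = 2.1 km ⇒ ΔT = -13.65°C; T = -17.5°C

-17.5°C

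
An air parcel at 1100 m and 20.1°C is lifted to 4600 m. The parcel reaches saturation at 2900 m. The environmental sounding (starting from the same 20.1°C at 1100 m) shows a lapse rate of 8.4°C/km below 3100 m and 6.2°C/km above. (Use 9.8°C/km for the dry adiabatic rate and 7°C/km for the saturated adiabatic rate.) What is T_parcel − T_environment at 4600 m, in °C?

Parcel:
  1100 → 2900 m (dry, 9.8°C/km): ΔT = -9.8 × 1.8 = -17.64°C → T = 2.46°C
  2900 → 4600 m (saturated, 7°C/km): ΔT = -7 × 1.7 = -11.9°C → T = -9.44°C
Environment:
  1100 → 3100 m (environment, lower layer, 8.4°C/km): ΔT = -8.4 × 2 = -16.8°C → T = 3.3°C
  3100 → 4600 m (environment, upper layer, 6.2°C/km): ΔT = -6.2 × 1.5 = -9.3°C → T = -6°C
T_parcel − T_env = -9.44 − (-6) = -3.44°C

-3.44°C (parcel cooler than environment)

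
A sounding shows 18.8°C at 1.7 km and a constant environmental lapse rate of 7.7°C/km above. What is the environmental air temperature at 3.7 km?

3.4°C

From 1700 m to 3700 m (environmental): cools by 7.7 × 2 = 15.4°C, giving 3.4°C.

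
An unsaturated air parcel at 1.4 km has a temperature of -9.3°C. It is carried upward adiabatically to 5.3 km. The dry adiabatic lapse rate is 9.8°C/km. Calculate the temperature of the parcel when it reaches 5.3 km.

-47.52°C

1400 → 5300 m (dry adiabatic, 9.8°C/km): ΔT = -9.8 × 3.9 = -38.22°C → T = -47.52°C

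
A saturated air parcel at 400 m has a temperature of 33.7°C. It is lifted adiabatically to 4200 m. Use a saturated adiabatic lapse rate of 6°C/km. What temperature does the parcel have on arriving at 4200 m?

Saturated adiabatic to 4200 m: -6 × 3.8 km = -22.8°C, so T = 10.9°C.

10.9°C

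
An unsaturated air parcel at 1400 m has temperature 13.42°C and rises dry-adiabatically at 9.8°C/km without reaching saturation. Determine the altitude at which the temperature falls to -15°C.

4300 m

Height above start = (13.42 − (-15)) / 9.8 = 2.9 km
Altitude = 1400 m + 2900 m = 4300 m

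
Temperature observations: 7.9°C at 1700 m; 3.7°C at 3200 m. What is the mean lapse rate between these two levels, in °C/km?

2.8°C/km

Γ = −ΔT/Δz = (7.9 − 3.7) / (3200 − 1700) m
  = 4.2°C / 1.5 km = 2.8°C/km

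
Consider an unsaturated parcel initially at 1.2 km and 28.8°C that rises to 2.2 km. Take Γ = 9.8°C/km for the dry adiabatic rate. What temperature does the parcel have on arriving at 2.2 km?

1200–2200 m, dry adiabatic: Δz = 1 km ⇒ ΔT = -9.8°C; T = 19°C

19°C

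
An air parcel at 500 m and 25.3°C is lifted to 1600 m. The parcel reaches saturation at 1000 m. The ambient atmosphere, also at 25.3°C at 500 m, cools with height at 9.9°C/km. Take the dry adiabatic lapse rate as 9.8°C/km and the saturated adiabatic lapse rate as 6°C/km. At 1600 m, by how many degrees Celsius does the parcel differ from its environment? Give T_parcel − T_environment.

Parcel:
  500–1000 m, dry: Δz = 0.5 km ⇒ ΔT = -4.9°C; T = 20.4°C
  1000–1600 m, saturated: Δz = 0.6 km ⇒ ΔT = -3.6°C; T = 16.8°C
Environment:
  500–1600 m, environment: Δz = 1.1 km ⇒ ΔT = -10.89°C; T = 14.41°C
T_parcel − T_env = 16.8 − 14.41 = +2.39°C

+2.39°C (parcel warmer than environment)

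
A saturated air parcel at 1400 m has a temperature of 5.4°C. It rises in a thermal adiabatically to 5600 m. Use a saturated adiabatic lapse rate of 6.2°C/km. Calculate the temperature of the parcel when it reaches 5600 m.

From 1400 m to 5600 m (saturated adiabatic): cools by 6.2 × 4.2 = 26.04°C, giving -20.64°C.

-20.64°C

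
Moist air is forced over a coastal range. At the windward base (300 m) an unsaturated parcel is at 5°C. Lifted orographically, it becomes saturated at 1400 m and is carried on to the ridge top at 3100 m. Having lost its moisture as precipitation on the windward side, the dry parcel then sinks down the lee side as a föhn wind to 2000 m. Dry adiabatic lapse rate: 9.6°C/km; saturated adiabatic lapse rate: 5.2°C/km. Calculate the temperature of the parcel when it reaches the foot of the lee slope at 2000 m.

-3.84°C

300–1400 m, dry: Δz = 1.1 km ⇒ ΔT = -10.56°C; T = -5.56°C
1400–3100 m, saturated: Δz = 1.7 km ⇒ ΔT = -8.84°C; T = -14.4°C
3100–2000 m, dry descent: Δz = 1.1 km ⇒ ΔT = +10.56°C; T = -3.84°C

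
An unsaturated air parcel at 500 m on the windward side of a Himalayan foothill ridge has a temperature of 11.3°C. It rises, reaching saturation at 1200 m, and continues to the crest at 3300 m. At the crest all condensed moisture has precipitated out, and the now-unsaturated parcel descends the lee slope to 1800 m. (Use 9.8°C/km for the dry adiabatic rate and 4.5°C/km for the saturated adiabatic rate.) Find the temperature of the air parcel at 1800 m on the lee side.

9.69°C

500–1200 m, dry: Δz = 0.7 km ⇒ ΔT = -6.86°C; T = 4.44°C
1200–3300 m, saturated: Δz = 2.1 km ⇒ ΔT = -9.45°C; T = -5.01°C
3300–1800 m, dry descent: Δz = 1.5 km ⇒ ΔT = +14.7°C; T = 9.69°C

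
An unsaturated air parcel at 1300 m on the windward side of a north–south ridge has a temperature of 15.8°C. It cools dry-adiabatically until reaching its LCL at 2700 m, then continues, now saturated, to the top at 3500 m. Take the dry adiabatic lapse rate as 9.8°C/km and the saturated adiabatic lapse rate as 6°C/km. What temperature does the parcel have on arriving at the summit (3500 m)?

-2.72°C

1300 → 2700 m (dry, 9.8°C/km): ΔT = -9.8 × 1.4 = -13.72°C → T = 2.08°C
2700 → 3500 m (saturated, 6°C/km): ΔT = -6 × 0.8 = -4.8°C → T = -2.72°C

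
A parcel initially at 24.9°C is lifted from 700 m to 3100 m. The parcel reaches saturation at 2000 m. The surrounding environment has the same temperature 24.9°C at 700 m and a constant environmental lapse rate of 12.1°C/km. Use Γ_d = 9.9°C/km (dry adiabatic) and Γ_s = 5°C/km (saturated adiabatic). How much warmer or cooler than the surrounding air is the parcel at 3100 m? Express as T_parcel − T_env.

+10.67°C (parcel warmer than environment)

Parcel:
  700–2000 m, dry: Δz = 1.3 km ⇒ ΔT = -12.87°C; T = 12.03°C
  2000–3100 m, saturated: Δz = 1.1 km ⇒ ΔT = -5.5°C; T = 6.53°C
Environment:
  700–3100 m, environment: Δz = 2.4 km ⇒ ΔT = -29.04°C; T = -4.14°C
T_parcel − T_env = 6.53 − (-4.14) = +10.67°C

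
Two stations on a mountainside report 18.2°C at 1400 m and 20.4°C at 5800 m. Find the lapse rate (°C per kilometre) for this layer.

-0.5°C/km

Γ = −ΔT/Δz = (18.2 − 20.4) / (5800 − 1400) m
  = -2.2°C / 4.4 km = -0.5°C/km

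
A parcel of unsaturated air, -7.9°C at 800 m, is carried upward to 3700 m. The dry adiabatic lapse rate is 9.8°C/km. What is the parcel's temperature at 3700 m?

From 800 m to 3700 m (dry adiabatic): cools by 9.8 × 2.9 = 28.42°C, giving -36.32°C.

-36.32°C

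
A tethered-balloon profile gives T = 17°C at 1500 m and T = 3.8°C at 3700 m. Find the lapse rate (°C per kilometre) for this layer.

6°C/km

Γ = −ΔT/Δz = (17 − 3.8) / (3700 − 1500) m
  = 13.2°C / 2.2 km = 6°C/km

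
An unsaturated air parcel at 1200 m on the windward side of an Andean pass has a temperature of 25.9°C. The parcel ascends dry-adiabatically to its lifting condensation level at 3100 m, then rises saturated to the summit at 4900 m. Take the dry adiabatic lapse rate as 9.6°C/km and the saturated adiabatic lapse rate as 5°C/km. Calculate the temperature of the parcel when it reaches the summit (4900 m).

1200–3100 m, dry: Δz = 1.9 km ⇒ ΔT = -18.24°C; T = 7.66°C
3100–4900 m, saturated: Δz = 1.8 km ⇒ ΔT = -9°C; T = -1.34°C

-1.34°C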